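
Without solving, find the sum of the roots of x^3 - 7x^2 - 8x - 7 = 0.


By Vieta's formulas for x^3 + bx^2 + cx + d = 0:
  r1 + r2 + r3 = -b/a = 7
  r1*r2 + r1*r3 + r2*r3 = c/a = -8
  r1*r2*r3 = -d/a = 7


Sum = 7


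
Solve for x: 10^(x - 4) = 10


Express both sides with the same base.
10 = 10^1
Since the bases match, equate exponents: x - 4 = 1
So x = 1 - (-4) = 5

x = 5


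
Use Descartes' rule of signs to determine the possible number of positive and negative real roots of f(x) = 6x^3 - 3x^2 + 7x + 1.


Descartes' rule of signs:

For positive roots, count sign changes in f(x) = 6x^3 - 3x^2 + 7x + 1:
Signs of coefficients: +, -, +, +
Number of sign changes: 2
Possible positive real roots: 2, 0

For negative roots, examine f(-x) = -6x^3 - 3x^2 - 7x + 1:
Signs of coefficients: -, -, -, +
Number of sign changes: 1
Possible negative real roots: 1

Positive roots: 2 or 0; Negative roots: 1


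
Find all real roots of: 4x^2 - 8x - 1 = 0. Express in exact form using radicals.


Using the quadratic formula: x = (-b ± sqrt(b^2 - 4ac)) / (2a)
Here a = 4, b = -8, c = -1
Discriminant = b^2 - 4ac = (-8)^2 - 4(4)(-1) = 64 + 16 = 80
Since discriminant = 80 > 0, there are two real roots.
x = (8 ± 4*sqrt(5)) / 8
Simplifying: x = (2 ± sqrt(5)) / 2
Numerically: x ≈ 2.1180 or x ≈ -0.1180

x = (2 + sqrt(5)) / 2 or x = (2 - sqrt(5)) / 2


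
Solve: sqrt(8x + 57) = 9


Square both sides: 8x + 57 = 9^2 = 81
8x = 81 - 57 = 24
x = 3
Check: sqrt(8*3 + 57) = sqrt(81) = 9 ✓

x = 3


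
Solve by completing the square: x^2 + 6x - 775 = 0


Start: x^2 + 6x - 775 = 0
Move constant: x^2 + 6x = 775
Half of 6 is 3, squared is 9
Add 9 to both sides: x^2 + 6x + 9 = 784
(x + 3)^2 = 784
x + 3 = ±28
x = -3 + 28 = 25 or x = -3 - 28 = -31

x = -31, x = 25


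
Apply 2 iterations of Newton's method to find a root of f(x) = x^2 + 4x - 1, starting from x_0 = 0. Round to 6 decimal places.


Newton's method: x_(n+1) = x_n - f(x_n)/f'(x_n)
f(x) = x^2 + 4x - 1
f'(x) = 2x + 4

Iteration 1:
  f(0.000000) = -1.000000
  f'(0.000000) = 4.000000
  x_1 = 0.000000 - (-1.000000)/(4.000000) = 0.250000

Iteration 2:
  f(0.250000) = 0.062500
  f'(0.250000) = 4.500000
  x_2 = 0.250000 - (0.062500)/(4.500000) = 0.236111

x_2 = 0.236111


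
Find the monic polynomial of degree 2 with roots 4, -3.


A monic polynomial with roots 4, -3 is:
p(x) = (x - 4)(x + 3)
After multiplying by (x - 4): x - 4
After multiplying by (x + 3): x^2 - x - 12

x^2 - x - 12


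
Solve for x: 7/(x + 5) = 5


Multiply both sides by (x + 5): 7 = 5(x + 5)
Distribute: 7 = 5x + 25
5x = 7 - 25 = -18
x = -18/5

x = -18/5


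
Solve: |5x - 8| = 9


An absolute value equation |expr| = 9 gives two cases:
Case 1: 5x - 8 = 9
  5x = 17, so x = 17/5
Case 2: 5x - 8 = -9
  5x = -1, so x = -1/5

x = -1/5, x = 17/5


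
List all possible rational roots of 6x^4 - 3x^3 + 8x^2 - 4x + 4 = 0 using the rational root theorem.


Rational root theorem: possible roots are ±p/q where:
  p divides the constant term (4): p ∈ {1, 2, 4}
  q divides the leading coefficient (6): q ∈ {1, 2, 3, 6}

All possible rational roots: -4, -2, -4/3, -1, -2/3, -1/2, -1/3, -1/6, 1/6, 1/3, 1/2, 2/3, 1, 4/3, 2, 4

-4, -2, -4/3, -1, -2/3, -1/2, -1/3, -1/6, 1/6, 1/3, 1/2, 2/3, 1, 4/3, 2, 4


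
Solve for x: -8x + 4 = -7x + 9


Starting with: -8x + 4 = -7x + 9
Move all x terms to left: (-8 + 7)x = 9 - 4
Simplify: -x = 5
Divide both sides by -1: x = -5

x = -5


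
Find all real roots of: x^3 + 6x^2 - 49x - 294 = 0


Let p(x) = x^3 + 6x^2 - 49x - 294. By the rational root theorem (leading coefficient 1), any rational root is an integer divisor of 294: try ±1, ±2, ... in turn.
Test x = 1: value = -336 ≠ 0.
Test x = -1: value = -240 ≠ 0.
Test x = 2: value = -360 ≠ 0.
Test x = -2: value = -180 ≠ 0.
Test x = 3: value = -360 ≠ 0.
Test x = -3: value = -120 ≠ 0.
Test x = 6: value = -156 ≠ 0.
Test x = -6: value = 0 ✓, so (x + 6) is a factor.
Synthetic division by (x + 6): bring down 1; 1(-6) + 6 = 0; 0(-6) - 49 = -49; (-49)(-6) - 294 = 0 → quotient x^2 - 49, remainder 0.
Solve the quadratic x^2 - 49 = 0: discriminant = 0^2 - 4(1)(-49) = 0 + 196 = 196.
sqrt(196) = 14, so x = (0 ± 14)/2: x = 7 or x = -7.

x = -7, x = -6, x = 7


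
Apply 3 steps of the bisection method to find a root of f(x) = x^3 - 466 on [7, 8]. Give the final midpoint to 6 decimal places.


f(x) = x^3 - 466
f(7) = -123 < 0
f(8) = 46 > 0

Step 1: midpoint = (7.000000 + 8.000000)/2 = 7.500000
  f(7.500000) = -44.125000
  f(mid) < 0, so root is in [7.500000, 8.000000]

Step 2: midpoint = (7.500000 + 8.000000)/2 = 7.750000
  f(7.750000) = -0.515625
  f(mid) < 0, so root is in [7.750000, 8.000000]

Step 3: midpoint = (7.750000 + 8.000000)/2 = 7.875000
  f(7.875000) = 22.373047
  f(mid) > 0, so root is in [7.750000, 7.875000]

midpoint = 7.875000


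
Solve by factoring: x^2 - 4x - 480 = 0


We need two numbers that multiply to -480 and add to -4.
Those numbers are 20 and -24 (since 20 * (-24) = -480 and 20 + (-24) = -4).
So x^2 - 4x - 480 = (x + 20)(x - 24) = 0
Setting each factor to zero: x = -20 or x = 24

x = -20, x = 24


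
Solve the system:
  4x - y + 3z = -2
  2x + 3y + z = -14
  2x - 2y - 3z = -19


Using Cramer's rule. Expand each determinant along the first row.
D  = 4*[3*(-3) - 1*(-2)] - (-1)*[2*(-3) - 1*2] + 3*[2*(-2) - 3*2]
  = 4*(-7) - (-1)*(-8) + 3*(-10) = -66
Dx = (-2)*[3*(-3) - 1*(-2)] - (-1)*[(-14)*(-3) - 1*(-19)] + 3*[(-14)*(-2) - 3*(-19)]
  = (-2)*(-7) - (-1)*(61) + 3*(85) = 330
Dy = 4*[(-14)*(-3) - 1*(-19)] - (-2)*[2*(-3) - 1*2] + 3*[2*(-19) - (-14)*2]
  = 4*(61) - (-2)*(-8) + 3*(-10) = 198
Dz = 4*[3*(-19) - (-14)*(-2)] - (-1)*[2*(-19) - (-14)*2] + (-2)*[2*(-2) - 3*2]
  = 4*(-85) - (-1)*(-10) + (-2)*(-10) = -330
x = Dx/D = 330/-66 = -5, y = Dy/D = 198/-66 = -3, z = Dz/D = -330/-66 = 5
Check eq1: (4)(-5) + (-1)(-3) + (3)(5) = -2 = -2 ✓
Check eq2: (2)(-5) + (3)(-3) + (1)(5) = -14 = -14 ✓
Check eq3: (2)(-5) + (-2)(-3) + (-3)(5) = -19 = -19 ✓

x = -5, y = -3, z = 5


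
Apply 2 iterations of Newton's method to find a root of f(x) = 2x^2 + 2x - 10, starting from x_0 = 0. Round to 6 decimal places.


Newton's method: x_(n+1) = x_n - f(x_n)/f'(x_n)
f(x) = 2x^2 + 2x - 10
f'(x) = 4x + 2

Iteration 1:
  f(0.000000) = -10.000000
  f'(0.000000) = 2.000000
  x_1 = 0.000000 - (-10.000000)/(2.000000) = 5.000000

Iteration 2:
  f(5.000000) = 50.000000
  f'(5.000000) = 22.000000
  x_2 = 5.000000 - (50.000000)/(22.000000) = 2.727273

x_2 = 2.727273


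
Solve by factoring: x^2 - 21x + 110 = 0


We need two numbers that multiply to 110 and add to -21.
Those numbers are -10 and -11 (since (-10) * (-11) = 110 and (-10) + (-11) = -21).
So x^2 - 21x + 110 = (x - 10)(x - 11) = 0
Setting each factor to zero: x = 10 or x = 11

x = 10, x = 11


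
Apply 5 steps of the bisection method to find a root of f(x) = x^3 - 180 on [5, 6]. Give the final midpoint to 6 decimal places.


f(x) = x^3 - 180
f(5) = -55 < 0
f(6) = 36 > 0

Step 1: midpoint = (5.000000 + 6.000000)/2 = 5.500000
  f(5.500000) = -13.625000
  f(mid) < 0, so root is in [5.500000, 6.000000]

Step 2: midpoint = (5.500000 + 6.000000)/2 = 5.750000
  f(5.750000) = 10.109375
  f(mid) > 0, so root is in [5.500000, 5.750000]

Step 3: midpoint = (5.500000 + 5.750000)/2 = 5.625000
  f(5.625000) = -2.021484
  f(mid) < 0, so root is in [5.625000, 5.750000]

Step 4: midpoint = (5.625000 + 5.750000)/2 = 5.687500
  f(5.687500) = 3.977295
  f(mid) > 0, so root is in [5.625000, 5.687500]

Step 5: midpoint = (5.625000 + 5.687500)/2 = 5.656250
  f(5.656250) = 0.961334
  f(mid) > 0, so root is in [5.625000, 5.656250]

midpoint = 5.656250


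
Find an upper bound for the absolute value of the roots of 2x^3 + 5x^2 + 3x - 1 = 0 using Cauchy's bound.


Cauchy's bound: all roots r satisfy |r| <= 1 + max(|a_i/a_n|) for i = 0,...,n-1
where a_n is the leading coefficient.

Coefficients: [2, 5, 3, -1]
Leading coefficient a_n = 2
Ratios |a_i/a_n|: 5/2, 3/2, 1/2
Maximum ratio: 5/2
Cauchy's bound: |r| <= 1 + 5/2 = 7/2

Upper bound = 7/2


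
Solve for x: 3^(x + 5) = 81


Express both sides with the same base.
81 = 3^4
Since the bases match, equate exponents: x + 5 = 4
So x = 4 - (5) = -1

x = -1


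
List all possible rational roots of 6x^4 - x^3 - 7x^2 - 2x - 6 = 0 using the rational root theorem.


Rational root theorem: possible roots are ±p/q where:
  p divides the constant term (-6): p ∈ {1, 2, 3, 6}
  q divides the leading coefficient (6): q ∈ {1, 2, 3, 6}

All possible rational roots: -6, -3, -2, -3/2, -1, -2/3, -1/2, -1/3, -1/6, 1/6, 1/3, 1/2, 2/3, 1, 3/2, 2, 3, 6

-6, -3, -2, -3/2, -1, -2/3, -1/2, -1/3, -1/6, 1/6, 1/3, 1/2, 2/3, 1, 3/2, 2, 3, 6


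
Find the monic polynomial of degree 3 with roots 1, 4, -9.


A monic polynomial with roots 1, 4, -9 is:
p(x) = (x - 1)(x - 4)(x + 9)
After multiplying by (x - 1): x - 1
After multiplying by (x - 4): x^2 - 5x + 4
After multiplying by (x + 9): x^3 + 4x^2 - 41x + 36

x^3 + 4x^2 - 41x + 36


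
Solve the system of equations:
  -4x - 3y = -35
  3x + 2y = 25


Using Cramer's rule:
Determinant D = (-4)(2) - (3)(-3) = -8 + 9 = 1
Dx = (-35)(2) - (25)(-3) = -70 + 75 = 5
Dy = (-4)(25) - (3)(-35) = -100 + 105 = 5
x = Dx/D = 5/1 = 5
y = Dy/D = 5/1 = 5

x = 5, y = 5


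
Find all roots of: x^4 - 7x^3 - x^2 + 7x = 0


The constant term is 0, so x = 0 is a root. Factor out x:
  x^3 - 7x^2 - x + 7 = 0
Let p(x) = x^3 - 7x^2 - x + 7. By the rational root theorem (leading coefficient 1), any rational root is an integer divisor of 7: try ±1, ±2, ... in turn.
Test x = 1: value = 0 ✓, so (x - 1) is a factor.
Synthetic division by (x - 1): bring down 1; 1(1) - 7 = -6; (-6)(1) - 1 = -7; (-7)(1) + 7 = 0 → quotient x^2 - 6x - 7, remainder 0.
Solve the quadratic x^2 - 6x - 7 = 0: discriminant = (-6)^2 - 4(1)(-7) = 36 + 28 = 64.
sqrt(64) = 8, so x = (6 ± 8)/2: x = 7 or x = -1.
Collecting all roots found:

x = -1, x = 0, x = 1, x = 7


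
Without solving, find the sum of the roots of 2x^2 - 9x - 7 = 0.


By Vieta's formulas for ax^2 + bx + c = 0:
  Sum of roots = -b/a
  Product of roots = c/a

Here a = 2, b = -9, c = -7
Sum = -(-9)/2 = 9/2
Product = -7/2 = -7/2

Sum = 9/2


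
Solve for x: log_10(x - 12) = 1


Convert to exponential form: x - 12 = 10^1 = 10
x = 10 + 12 = 22
Check: log_10(22 - 12) = log_10(10) = log_10(10) = 1 ✓

x = 22


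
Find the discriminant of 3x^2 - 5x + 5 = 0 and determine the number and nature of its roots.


For ax^2 + bx + c = 0, discriminant D = b^2 - 4ac
Here a = 3, b = -5, c = 5
D = (-5)^2 - 4(3)(5) = 25 - 60 = -35

D = -35 < 0
The equation has no real roots (2 complex conjugate roots).

Discriminant = -35, no real roots (2 complex conjugate roots)


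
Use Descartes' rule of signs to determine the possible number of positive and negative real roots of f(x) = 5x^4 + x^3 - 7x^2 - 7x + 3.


Descartes' rule of signs:

For positive roots, count sign changes in f(x) = 5x^4 + x^3 - 7x^2 - 7x + 3:
Signs of coefficients: +, +, -, -, +
Number of sign changes: 2
Possible positive real roots: 2, 0

For negative roots, examine f(-x) = 5x^4 - x^3 - 7x^2 + 7x + 3:
Signs of coefficients: +, -, -, +, +
Number of sign changes: 2
Possible negative real roots: 2, 0

Positive roots: 2 or 0; Negative roots: 2 or 0


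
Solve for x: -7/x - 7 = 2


Subtract -7 from both sides: -7/x = 9
Multiply both sides by x: -7 = 9 * x
Divide by 9: x = -7/9

x = -7/9


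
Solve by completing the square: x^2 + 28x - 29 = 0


Start: x^2 + 28x - 29 = 0
Move constant: x^2 + 28x = 29
Half of 28 is 14, squared is 196
Add 196 to both sides: x^2 + 28x + 196 = 225
(x + 14)^2 = 225
x + 14 = ±15
x = -14 + 15 = 1 or x = -14 - 15 = -29

x = -29, x = 1


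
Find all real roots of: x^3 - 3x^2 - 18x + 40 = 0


Let p(x) = x^3 - 3x^2 - 18x + 40. By the rational root theorem (leading coefficient 1), any rational root is an integer divisor of 40: try ±1, ±2, ... in turn.
Test x = 1: value = 20 ≠ 0.
Test x = -1: value = 54 ≠ 0.
Test x = 2: value = 0 ✓, so (x - 2) is a factor.
Synthetic division by (x - 2): bring down 1; 1(2) - 3 = -1; (-1)(2) - 18 = -20; (-20)(2) + 40 = 0 → quotient x^2 - x - 20, remainder 0.
Solve the quadratic x^2 - x - 20 = 0: discriminant = (-1)^2 - 4(1)(-20) = 1 + 80 = 81.
sqrt(81) = 9, so x = (1 ± 9)/2: x = 5 or x = -4.

x = -4, x = 2, x = 5


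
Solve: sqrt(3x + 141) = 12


Square both sides: 3x + 141 = 12^2 = 144
3x = 144 - 141 = 3
x = 1
Check: sqrt(3*1 + 141) = sqrt(144) = 12 ✓

x = 1


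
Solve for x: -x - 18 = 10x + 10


Starting with: -x - 18 = 10x + 10
Move all x terms to left: (-1 - 10)x = 10 + 18
Simplify: -11x = 28
Divide both sides by -11: x = -28/11

x = -28/11


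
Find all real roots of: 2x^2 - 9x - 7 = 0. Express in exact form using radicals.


Using the quadratic formula: x = (-b ± sqrt(b^2 - 4ac)) / (2a)
Here a = 2, b = -9, c = -7
Discriminant = b^2 - 4ac = (-9)^2 - 4(2)(-7) = 81 + 56 = 137
Since discriminant = 137 > 0, there are two real roots.
x = (9 ± sqrt(137)) / 4
Numerically: x ≈ 5.1762 or x ≈ -0.6762

x = (9 + sqrt(137)) / 4 or x = (9 - sqrt(137)) / 4


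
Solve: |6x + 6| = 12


An absolute value equation |expr| = 12 gives two cases:
Case 1: 6x + 6 = 12
  6x = 6, so x = 1
Case 2: 6x + 6 = -12
  6x = -18, so x = -3

x = -3, x = 1


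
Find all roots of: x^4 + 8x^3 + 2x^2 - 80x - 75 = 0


Let p(x) = x^4 + 8x^3 + 2x^2 - 80x - 75. By the rational root theorem (leading coefficient 1), any rational root is an integer divisor of 75: try ±1, ±2, ... in turn.
Test x = 1: value = -144 ≠ 0.
Test x = -1: value = 0 ✓, so (x + 1) is a factor.
Synthetic division by (x + 1): bring down 1; 1(-1) + 8 = 7; 7(-1) + 2 = -5; (-5)(-1) - 80 = -75; (-75)(-1) - 75 = 0 → quotient x^3 + 7x^2 - 5x - 75, remainder 0.
Continue with the quotient x^3 + 7x^2 - 5x - 75 (candidates must divide 75; re-test x = -1 first in case it repeats).
Test x = -1: value = -64 ≠ 0.
Test x = 3: value = 0 ✓, so (x - 3) is a factor.
Synthetic division by (x - 3): bring down 1; 1(3) + 7 = 10; 10(3) - 5 = 25; 25(3) - 75 = 0 → quotient x^2 + 10x + 25, remainder 0.
Solve the quadratic x^2 + 10x + 25 = 0: discriminant = 10^2 - 4(1)(25) = 100 - 100 = 0.
Discriminant = 0, so a double root: x = -10/2 = -5.
Collecting all roots found:

x = -5 (multiplicity 2), x = -1, x = 3


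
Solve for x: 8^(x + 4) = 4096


Express both sides with the same base.
4096 = 8^4
Since the bases match, equate exponents: x + 4 = 4
So x = 4 - (4) = 0

x = 0


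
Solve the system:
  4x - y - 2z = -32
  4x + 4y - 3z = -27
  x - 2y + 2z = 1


Using Cramer's rule. Expand each determinant along the first row.
D  = 4*[4*2 - (-3)*(-2)] - (-1)*[4*2 - (-3)*1] + (-2)*[4*(-2) - 4*1]
  = 4*(2) - (-1)*(11) + (-2)*(-12) = 43
Dx = (-32)*[4*2 - (-3)*(-2)] - (-1)*[(-27)*2 - (-3)*1] + (-2)*[(-27)*(-2) - 4*1]
  = (-32)*(2) - (-1)*(-51) + (-2)*(50) = -215
Dy = 4*[(-27)*2 - (-3)*1] - (-32)*[4*2 - (-3)*1] + (-2)*[4*1 - (-27)*1]
  = 4*(-51) - (-32)*(11) + (-2)*(31) = 86
Dz = 4*[4*1 - (-27)*(-2)] - (-1)*[4*1 - (-27)*1] + (-32)*[4*(-2) - 4*1]
  = 4*(-50) - (-1)*(31) + (-32)*(-12) = 215
x = Dx/D = -215/43 = -5, y = Dy/D = 86/43 = 2, z = Dz/D = 215/43 = 5
Check eq1: (4)(-5) + (-1)(2) + (-2)(5) = -32 = -32 ✓
Check eq2: (4)(-5) + (4)(2) + (-3)(5) = -27 = -27 ✓
Check eq3: (1)(-5) + (-2)(2) + (2)(5) = 1 = 1 ✓

x = -5, y = 2, z = 5


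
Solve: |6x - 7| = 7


An absolute value equation |expr| = 7 gives two cases:
Case 1: 6x - 7 = 7
  6x = 14, so x = 7/3
Case 2: 6x - 7 = -7
  6x = 0, so x = 0

x = 0, x = 7/3


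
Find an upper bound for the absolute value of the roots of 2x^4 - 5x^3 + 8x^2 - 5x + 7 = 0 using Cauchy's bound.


Cauchy's bound: all roots r satisfy |r| <= 1 + max(|a_i/a_n|) for i = 0,...,n-1
where a_n is the leading coefficient.

Coefficients: [2, -5, 8, -5, 7]
Leading coefficient a_n = 2
Ratios |a_i/a_n|: 5/2, 4, 5/2, 7/2
Maximum ratio: 4
Cauchy's bound: |r| <= 1 + 4 = 5

Upper bound = 5


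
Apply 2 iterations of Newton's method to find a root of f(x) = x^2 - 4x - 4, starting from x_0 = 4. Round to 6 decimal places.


Newton's method: x_(n+1) = x_n - f(x_n)/f'(x_n)
f(x) = x^2 - 4x - 4
f'(x) = 2x - 4

Iteration 1:
  f(4.000000) = -4.000000
  f'(4.000000) = 4.000000
  x_1 = 4.000000 - (-4.000000)/(4.000000) = 5.000000

Iteration 2:
  f(5.000000) = 1.000000
  f'(5.000000) = 6.000000
  x_2 = 5.000000 - (1.000000)/(6.000000) = 4.833333

x_2 = 4.833333


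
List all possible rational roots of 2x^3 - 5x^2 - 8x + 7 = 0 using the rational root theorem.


Rational root theorem: possible roots are ±p/q where:
  p divides the constant term (7): p ∈ {1, 7}
  q divides the leading coefficient (2): q ∈ {1, 2}

All possible rational roots: -7, -7/2, -1, -1/2, 1/2, 1, 7/2, 7

-7, -7/2, -1, -1/2, 1/2, 1, 7/2, 7


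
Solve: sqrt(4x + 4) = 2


Square both sides: 4x + 4 = 2^2 = 4
4x = 4 - 4 = 0
x = 0
Check: sqrt(4*0 + 4) = sqrt(4) = 2 ✓

x = 0


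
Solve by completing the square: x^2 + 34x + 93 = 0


Start: x^2 + 34x + 93 = 0
Move constant: x^2 + 34x = -93
Half of 34 is 17, squared is 289
Add 289 to both sides: x^2 + 34x + 289 = 196
(x + 17)^2 = 196
x + 17 = ±14
x = -17 + 14 = -3 or x = -17 - 14 = -31

x = -31, x = -3


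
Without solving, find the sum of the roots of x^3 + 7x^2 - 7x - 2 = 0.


By Vieta's formulas for x^3 + bx^2 + cx + d = 0:
  r1 + r2 + r3 = -b/a = -7
  r1*r2 + r1*r3 + r2*r3 = c/a = -7
  r1*r2*r3 = -d/a = 2


Sum = -7


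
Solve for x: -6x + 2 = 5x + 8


Starting with: -6x + 2 = 5x + 8
Move all x terms to left: (-6 - 5)x = 8 - 2
Simplify: -11x = 6
Divide both sides by -11: x = -6/11

x = -6/11


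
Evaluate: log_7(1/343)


We need the exponent such that 7^? = 1/343
7^(-3) = 1/7^3 = 1/343
Therefore log_7(1/343) = -3

-3


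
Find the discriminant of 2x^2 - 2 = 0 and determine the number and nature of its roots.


For ax^2 + bx + c = 0, discriminant D = b^2 - 4ac
Here a = 2, b = 0, c = -2
D = (0)^2 - 4(2)(-2) = 0 + 16 = 16

D = 16 > 0 and is a perfect square (sqrt = 4)
The equation has 2 distinct real rational roots.

Discriminant = 16, 2 distinct real rational roots


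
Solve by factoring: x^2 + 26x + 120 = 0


We need two numbers that multiply to 120 and add to 26.
Those numbers are 6 and 20 (since 6 * 20 = 120 and 6 + 20 = 26).
So x^2 + 26x + 120 = (x + 6)(x + 20) = 0
Setting each factor to zero: x = -6 or x = -20

x = -20, x = -6


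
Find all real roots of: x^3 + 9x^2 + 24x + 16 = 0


Let p(x) = x^3 + 9x^2 + 24x + 16. By the rational root theorem (leading coefficient 1), any rational root is an integer divisor of 16: try ±1, ±2, ... in turn.
Test x = 1: value = 50 ≠ 0.
Test x = -1: value = 0 ✓, so (x + 1) is a factor.
Synthetic division by (x + 1): bring down 1; 1(-1) + 9 = 8; 8(-1) + 24 = 16; 16(-1) + 16 = 0 → quotient x^2 + 8x + 16, remainder 0.
Solve the quadratic x^2 + 8x + 16 = 0: discriminant = 8^2 - 4(1)(16) = 64 - 64 = 0.
Discriminant = 0, so a double root: x = -8/2 = -4.

x = -4 (multiplicity 2), x = -1


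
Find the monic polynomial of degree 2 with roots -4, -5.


A monic polynomial with roots -4, -5 is:
p(x) = (x + 4)(x + 5)
After multiplying by (x + 4): x + 4
After multiplying by (x + 5): x^2 + 9x + 20

x^2 + 9x + 20


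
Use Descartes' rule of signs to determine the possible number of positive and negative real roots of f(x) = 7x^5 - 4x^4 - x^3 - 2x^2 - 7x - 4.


Descartes' rule of signs:

For positive roots, count sign changes in f(x) = 7x^5 - 4x^4 - x^3 - 2x^2 - 7x - 4:
Signs of coefficients: +, -, -, -, -, -
Number of sign changes: 1
Possible positive real roots: 1

For negative roots, examine f(-x) = -7x^5 - 4x^4 + x^3 - 2x^2 + 7x - 4:
Signs of coefficients: -, -, +, -, +, -
Number of sign changes: 4
Possible negative real roots: 4, 2, 0

Positive roots: 1; Negative roots: 4 or 2 or 0


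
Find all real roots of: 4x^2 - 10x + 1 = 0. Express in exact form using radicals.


Using the quadratic formula: x = (-b ± sqrt(b^2 - 4ac)) / (2a)
Here a = 4, b = -10, c = 1
Discriminant = b^2 - 4ac = (-10)^2 - 4(4)(1) = 100 - 16 = 84
Since discriminant = 84 > 0, there are two real roots.
x = (10 ± 2*sqrt(21)) / 8
Simplifying: x = (5 ± sqrt(21)) / 4
Numerically: x ≈ 2.3956 or x ≈ 0.1044

x = (5 + sqrt(21)) / 4 or x = (5 - sqrt(21)) / 4


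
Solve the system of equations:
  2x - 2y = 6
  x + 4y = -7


Using Cramer's rule:
Determinant D = (2)(4) - (1)(-2) = 8 + 2 = 10
Dx = (6)(4) - (-7)(-2) = 24 - 14 = 10
Dy = (2)(-7) - (1)(6) = -14 - 6 = -20
x = Dx/D = 10/10 = 1
y = Dy/D = -20/10 = -2

x = 1, y = -2


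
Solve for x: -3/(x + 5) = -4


Multiply both sides by (x + 5): -3 = -4(x + 5)
Distribute: -3 = -4x - 20
-4x = -3 + 20 = 17
x = -17/4

x = -17/4


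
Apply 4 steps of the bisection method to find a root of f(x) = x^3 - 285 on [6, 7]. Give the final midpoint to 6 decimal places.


f(x) = x^3 - 285
f(6) = -69 < 0
f(7) = 58 > 0

Step 1: midpoint = (6.000000 + 7.000000)/2 = 6.500000
  f(6.500000) = -10.375000
  f(mid) < 0, so root is in [6.500000, 7.000000]

Step 2: midpoint = (6.500000 + 7.000000)/2 = 6.750000
  f(6.750000) = 22.546875
  f(mid) > 0, so root is in [6.500000, 6.750000]

Step 3: midpoint = (6.500000 + 6.750000)/2 = 6.625000
  f(6.625000) = 5.775391
  f(mid) > 0, so root is in [6.500000, 6.625000]

Step 4: midpoint = (6.500000 + 6.625000)/2 = 6.562500
  f(6.562500) = -2.376709
  f(mid) < 0, so root is in [6.562500, 6.625000]

midpoint = 6.562500


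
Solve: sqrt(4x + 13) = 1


Square both sides: 4x + 13 = 1^2 = 1
4x = 1 - 13 = -12
x = -3
Check: sqrt(4*(-3) + 13) = sqrt(1) = 1 ✓

x = -3


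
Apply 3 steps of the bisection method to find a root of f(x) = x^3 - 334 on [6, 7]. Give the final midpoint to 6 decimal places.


f(x) = x^3 - 334
f(6) = -118 < 0
f(7) = 9 > 0

Step 1: midpoint = (6.000000 + 7.000000)/2 = 6.500000
  f(6.500000) = -59.375000
  f(mid) < 0, so root is in [6.500000, 7.000000]

Step 2: midpoint = (6.500000 + 7.000000)/2 = 6.750000
  f(6.750000) = -26.453125
  f(mid) < 0, so root is in [6.750000, 7.000000]

Step 3: midpoint = (6.750000 + 7.000000)/2 = 6.875000
  f(6.875000) = -9.048828
  f(mid) < 0, so root is in [6.875000, 7.000000]

midpoint = 6.875000


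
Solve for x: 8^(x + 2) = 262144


Express both sides with the same base.
262144 = 8^6
Since the bases match, equate exponents: x + 2 = 6
So x = 6 - (2) = 4

x = 4


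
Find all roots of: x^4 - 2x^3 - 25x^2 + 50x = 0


The constant term is 0, so x = 0 is a root. Factor out x:
  x^3 - 2x^2 - 25x + 50 = 0
Let p(x) = x^3 - 2x^2 - 25x + 50. By the rational root theorem (leading coefficient 1), any rational root is an integer divisor of 50: try ±1, ±2, ... in turn.
Test x = 1: value = 24 ≠ 0.
Test x = -1: value = 72 ≠ 0.
Test x = 2: value = 0 ✓, so (x - 2) is a factor.
Synthetic division by (x - 2): bring down 1; 1(2) - 2 = 0; 0(2) - 25 = -25; (-25)(2) + 50 = 0 → quotient x^2 - 25, remainder 0.
Solve the quadratic x^2 - 25 = 0: discriminant = 0^2 - 4(1)(-25) = 0 + 100 = 100.
sqrt(100) = 10, so x = (0 ± 10)/2: x = 5 or x = -5.
Collecting all roots found:

x = -5, x = 0, x = 2, x = 5


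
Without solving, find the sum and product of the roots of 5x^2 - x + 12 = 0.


By Vieta's formulas for ax^2 + bx + c = 0:
  Sum of roots = -b/a
  Product of roots = c/a

Here a = 5, b = -1, c = 12
Sum = -(-1)/5 = 1/5
Product = 12/5 = 12/5

Sum = 1/5, Product = 12/5


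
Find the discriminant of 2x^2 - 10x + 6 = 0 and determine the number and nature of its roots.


For ax^2 + bx + c = 0, discriminant D = b^2 - 4ac
Here a = 2, b = -10, c = 6
D = (-10)^2 - 4(2)(6) = 100 - 48 = 52

D = 52 > 0 but not a perfect square
The equation has 2 distinct real irrational roots.

Discriminant = 52, 2 distinct real irrational roots


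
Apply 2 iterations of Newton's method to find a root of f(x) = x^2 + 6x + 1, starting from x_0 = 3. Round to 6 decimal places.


Newton's method: x_(n+1) = x_n - f(x_n)/f'(x_n)
f(x) = x^2 + 6x + 1
f'(x) = 2x + 6

Iteration 1:
  f(3.000000) = 28.000000
  f'(3.000000) = 12.000000
  x_1 = 3.000000 - (28.000000)/(12.000000) = 0.666667

Iteration 2:
  f(0.666667) = 5.444444
  f'(0.666667) = 7.333333
  x_2 = 0.666667 - (5.444444)/(7.333333) = -0.075758

x_2 = -0.075758


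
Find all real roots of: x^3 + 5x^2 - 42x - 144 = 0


Let p(x) = x^3 + 5x^2 - 42x - 144. By the rational root theorem (leading coefficient 1), any rational root is an integer divisor of 144: try ±1, ±2, ... in turn.
Test x = 1: value = -180 ≠ 0.
Test x = -1: value = -98 ≠ 0.
Test x = 2: value = -200 ≠ 0.
Test x = -2: value = -48 ≠ 0.
Test x = 3: value = -198 ≠ 0.
Test x = -3: value = 0 ✓, so (x + 3) is a factor.
Synthetic division by (x + 3): bring down 1; 1(-3) + 5 = 2; 2(-3) - 42 = -48; (-48)(-3) - 144 = 0 → quotient x^2 + 2x - 48, remainder 0.
Solve the quadratic x^2 + 2x - 48 = 0: discriminant = 2^2 - 4(1)(-48) = 4 + 192 = 196.
sqrt(196) = 14, so x = (-2 ± 14)/2: x = 6 or x = -8.

x = -8, x = -3, x = 6


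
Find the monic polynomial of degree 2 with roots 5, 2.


A monic polynomial with roots 5, 2 is:
p(x) = (x - 5)(x - 2)
After multiplying by (x - 5): x - 5
After multiplying by (x - 2): x^2 - 7x + 10

x^2 - 7x + 10


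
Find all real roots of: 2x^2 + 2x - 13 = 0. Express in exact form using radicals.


Using the quadratic formula: x = (-b ± sqrt(b^2 - 4ac)) / (2a)
Here a = 2, b = 2, c = -13
Discriminant = b^2 - 4ac = 2^2 - 4(2)(-13) = 4 + 104 = 108
Since discriminant = 108 > 0, there are two real roots.
x = (-2 ± 6*sqrt(3)) / 4
Simplifying: x = (-1 ± 3*sqrt(3)) / 2
Numerically: x ≈ 2.0981 or x ≈ -3.0981

x = (-1 + 3*sqrt(3)) / 2 or x = (-1 - 3*sqrt(3)) / 2


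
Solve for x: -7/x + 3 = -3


Subtract 3 from both sides: -7/x = -6
Multiply both sides by x: -7 = -6 * x
Divide by -6: x = 7/6

x = 7/6


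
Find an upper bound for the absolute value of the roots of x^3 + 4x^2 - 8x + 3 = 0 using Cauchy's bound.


Cauchy's bound: all roots r satisfy |r| <= 1 + max(|a_i/a_n|) for i = 0,...,n-1
where a_n is the leading coefficient.

Coefficients: [1, 4, -8, 3]
Leading coefficient a_n = 1
Ratios |a_i/a_n|: 4, 8, 3
Maximum ratio: 8
Cauchy's bound: |r| <= 1 + 8 = 9

Upper bound = 9


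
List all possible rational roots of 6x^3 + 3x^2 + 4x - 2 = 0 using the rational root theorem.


Rational root theorem: possible roots are ±p/q where:
  p divides the constant term (-2): p ∈ {1, 2}
  q divides the leading coefficient (6): q ∈ {1, 2, 3, 6}

All possible rational roots: -2, -1, -2/3, -1/2, -1/3, -1/6, 1/6, 1/3, 1/2, 2/3, 1, 2

-2, -1, -2/3, -1/2, -1/3, -1/6, 1/6, 1/3, 1/2, 2/3, 1, 2


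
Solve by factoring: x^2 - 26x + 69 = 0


We need two numbers that multiply to 69 and add to -26.
Those numbers are -23 and -3 (since (-23) * (-3) = 69 and (-23) + (-3) = -26).
So x^2 - 26x + 69 = (x - 23)(x - 3) = 0
Setting each factor to zero: x = 23 or x = 3

x = 3, x = 23


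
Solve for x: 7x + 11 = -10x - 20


Starting with: 7x + 11 = -10x - 20
Move all x terms to left: (7 + 10)x = -20 - 11
Simplify: 17x = -31
Divide both sides by 17: x = -31/17

x = -31/17


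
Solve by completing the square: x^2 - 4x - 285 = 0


Start: x^2 - 4x - 285 = 0
Move constant: x^2 - 4x = 285
Half of -4 is -2, squared is 4
Add 4 to both sides: x^2 - 4x + 4 = 289
(x - 2)^2 = 289
x - 2 = ±17
x = 2 + 17 = 19 or x = 2 - 17 = -15

x = -15, x = 19


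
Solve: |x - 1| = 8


An absolute value equation |expr| = 8 gives two cases:
Case 1: x - 1 = 8
  x = 9, so x = 9
Case 2: x - 1 = -8
  x = -7, so x = -7

x = -7, x = 9


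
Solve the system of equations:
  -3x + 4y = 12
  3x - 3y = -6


Using Cramer's rule:
Determinant D = (-3)(-3) - (3)(4) = 9 - 12 = -3
Dx = (12)(-3) - (-6)(4) = -36 + 24 = -12
Dy = (-3)(-6) - (3)(12) = 18 - 36 = -18
x = Dx/D = -12/-3 = 4
y = Dy/D = -18/-3 = 6

x = 4, y = 6


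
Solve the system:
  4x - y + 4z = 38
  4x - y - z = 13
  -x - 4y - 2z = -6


Using Cramer's rule. Expand each determinant along the first row.
D  = 4*[(-1)*(-2) - (-1)*(-4)] - (-1)*[4*(-2) - (-1)*(-1)] + 4*[4*(-4) - (-1)*(-1)]
  = 4*(-2) - (-1)*(-9) + 4*(-17) = -85
Dx = 38*[(-1)*(-2) - (-1)*(-4)] - (-1)*[13*(-2) - (-1)*(-6)] + 4*[13*(-4) - (-1)*(-6)]
  = 38*(-2) - (-1)*(-32) + 4*(-58) = -340
Dy = 4*[13*(-2) - (-1)*(-6)] - 38*[4*(-2) - (-1)*(-1)] + 4*[4*(-6) - 13*(-1)]
  = 4*(-32) - 38*(-9) + 4*(-11) = 170
Dz = 4*[(-1)*(-6) - 13*(-4)] - (-1)*[4*(-6) - 13*(-1)] + 38*[4*(-4) - (-1)*(-1)]
  = 4*(58) - (-1)*(-11) + 38*(-17) = -425
x = Dx/D = -340/-85 = 4, y = Dy/D = 170/-85 = -2, z = Dz/D = -425/-85 = 5
Check eq1: (4)(4) + (-1)(-2) + (4)(5) = 38 = 38 ✓
Check eq2: (4)(4) + (-1)(-2) + (-1)(5) = 13 = 13 ✓
Check eq3: (-1)(4) + (-4)(-2) + (-2)(5) = -6 = -6 ✓

x = 4, y = -2, z = 5


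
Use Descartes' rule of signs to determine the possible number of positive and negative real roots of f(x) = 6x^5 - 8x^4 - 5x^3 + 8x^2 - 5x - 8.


Descartes' rule of signs:

For positive roots, count sign changes in f(x) = 6x^5 - 8x^4 - 5x^3 + 8x^2 - 5x - 8:
Signs of coefficients: +, -, -, +, -, -
Number of sign changes: 3
Possible positive real roots: 3, 1

For negative roots, examine f(-x) = -6x^5 - 8x^4 + 5x^3 + 8x^2 + 5x - 8:
Signs of coefficients: -, -, +, +, +, -
Number of sign changes: 2
Possible negative real roots: 2, 0

Positive roots: 3 or 1; Negative roots: 2 or 0


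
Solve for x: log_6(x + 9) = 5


Convert to exponential form: x + 9 = 6^5 = 7776
x = 7776 - 9 = 7767
Check: log_6(7767 + 9) = log_6(7776) = log_6(7776) = 5 ✓

x = 7767


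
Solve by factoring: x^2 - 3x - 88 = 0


We need two numbers that multiply to -88 and add to -3.
Those numbers are 8 and -11 (since 8 * (-11) = -88 and 8 + (-11) = -3).
So x^2 - 3x - 88 = (x + 8)(x - 11) = 0
Setting each factor to zero: x = -8 or x = 11

x = -8, x = 11


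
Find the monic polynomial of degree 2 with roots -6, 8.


A monic polynomial with roots -6, 8 is:
p(x) = (x + 6)(x - 8)
After multiplying by (x + 6): x + 6
After multiplying by (x - 8): x^2 - 2x - 48

x^2 - 2x - 48


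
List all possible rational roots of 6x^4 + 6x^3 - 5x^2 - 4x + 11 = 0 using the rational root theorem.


Rational root theorem: possible roots are ±p/q where:
  p divides the constant term (11): p ∈ {1, 11}
  q divides the leading coefficient (6): q ∈ {1, 2, 3, 6}

All possible rational roots: -11, -11/2, -11/3, -11/6, -1, -1/2, -1/3, -1/6, 1/6, 1/3, 1/2, 1, 11/6, 11/3, 11/2, 11

-11, -11/2, -11/3, -11/6, -1, -1/2, -1/3, -1/6, 1/6, 1/3, 1/2, 1, 11/6, 11/3, 11/2, 11


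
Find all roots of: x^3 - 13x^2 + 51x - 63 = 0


Let p(x) = x^3 - 13x^2 + 51x - 63. By the rational root theorem (leading coefficient 1), any rational root is an integer divisor of 63: try ±1, ±2, ... in turn.
Test x = 1: value = -24 ≠ 0.
Test x = -1: value = -128 ≠ 0.
Test x = 3: value = 0 ✓, so (x - 3) is a factor.
Synthetic division by (x - 3): bring down 1; 1(3) - 13 = -10; (-10)(3) + 51 = 21; 21(3) - 63 = 0 → quotient x^2 - 10x + 21, remainder 0.
Solve the quadratic x^2 - 10x + 21 = 0: discriminant = (-10)^2 - 4(1)(21) = 100 - 84 = 16.
sqrt(16) = 4, so x = (10 ± 4)/2: x = 7 or x = 3.
Collecting all roots found:

x = 3 (multiplicity 2), x = 7


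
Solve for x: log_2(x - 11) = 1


Convert to exponential form: x - 11 = 2^1 = 2
x = 2 + 11 = 13
Check: log_2(13 - 11) = log_2(2) = log_2(2) = 1 ✓

x = 13


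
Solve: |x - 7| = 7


An absolute value equation |expr| = 7 gives two cases:
Case 1: x - 7 = 7
  x = 14, so x = 14
Case 2: x - 7 = -7
  x = 0, so x = 0

x = 0, x = 14


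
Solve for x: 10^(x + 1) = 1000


Express both sides with the same base.
1000 = 10^3
Since the bases match, equate exponents: x + 1 = 3
So x = 3 - (1) = 2

x = 2


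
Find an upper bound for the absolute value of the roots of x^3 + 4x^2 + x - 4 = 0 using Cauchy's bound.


Cauchy's bound: all roots r satisfy |r| <= 1 + max(|a_i/a_n|) for i = 0,...,n-1
where a_n is the leading coefficient.

Coefficients: [1, 4, 1, -4]
Leading coefficient a_n = 1
Ratios |a_i/a_n|: 4, 1, 4
Maximum ratio: 4
Cauchy's bound: |r| <= 1 + 4 = 5

Upper bound = 5


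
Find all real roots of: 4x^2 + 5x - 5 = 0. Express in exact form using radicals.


Using the quadratic formula: x = (-b ± sqrt(b^2 - 4ac)) / (2a)
Here a = 4, b = 5, c = -5
Discriminant = b^2 - 4ac = 5^2 - 4(4)(-5) = 25 + 80 = 105
Since discriminant = 105 > 0, there are two real roots.
x = (-5 ± sqrt(105)) / 8
Numerically: x ≈ 0.6559 or x ≈ -1.9059

x = (-5 + sqrt(105)) / 8 or x = (-5 - sqrt(105)) / 8


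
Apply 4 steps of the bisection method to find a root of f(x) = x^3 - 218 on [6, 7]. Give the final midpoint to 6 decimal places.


f(x) = x^3 - 218
f(6) = -2 < 0
f(7) = 125 > 0

Step 1: midpoint = (6.000000 + 7.000000)/2 = 6.500000
  f(6.500000) = 56.625000
  f(mid) > 0, so root is in [6.000000, 6.500000]

Step 2: midpoint = (6.000000 + 6.500000)/2 = 6.250000
  f(6.250000) = 26.140625
  f(mid) > 0, so root is in [6.000000, 6.250000]

Step 3: midpoint = (6.000000 + 6.250000)/2 = 6.125000
  f(6.125000) = 11.783203
  f(mid) > 0, so root is in [6.000000, 6.125000]

Step 4: midpoint = (6.000000 + 6.125000)/2 = 6.062500
  f(6.062500) = 4.820557
  f(mid) > 0, so root is in [6.000000, 6.062500]

midpoint = 6.062500


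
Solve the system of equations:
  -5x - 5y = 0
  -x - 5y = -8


Using Cramer's rule:
Determinant D = (-5)(-5) - (-1)(-5) = 25 - 5 = 20
Dx = (0)(-5) - (-8)(-5) = 0 - 40 = -40
Dy = (-5)(-8) - (-1)(0) = 40 - 0 = 40
x = Dx/D = -40/20 = -2
y = Dy/D = 40/20 = 2

x = -2, y = 2


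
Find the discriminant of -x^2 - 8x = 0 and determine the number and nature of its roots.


For ax^2 + bx + c = 0, discriminant D = b^2 - 4ac
Here a = -1, b = -8, c = 0
D = (-8)^2 - 4(-1)(0) = 64 - 0 = 64

D = 64 > 0 and is a perfect square (sqrt = 8)
The equation has 2 distinct real rational roots.

Discriminant = 64, 2 distinct real rational roots


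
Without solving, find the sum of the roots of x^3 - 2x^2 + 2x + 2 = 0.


By Vieta's formulas for x^3 + bx^2 + cx + d = 0:
  r1 + r2 + r3 = -b/a = 2
  r1*r2 + r1*r3 + r2*r3 = c/a = 2
  r1*r2*r3 = -d/a = -2


Sum = 2


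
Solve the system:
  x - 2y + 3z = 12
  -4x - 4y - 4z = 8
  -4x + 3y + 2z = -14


Using Cramer's rule. Expand each determinant along the first row.
D  = 1*[(-4)*2 - (-4)*3] - (-2)*[(-4)*2 - (-4)*(-4)] + 3*[(-4)*3 - (-4)*(-4)]
  = 1*(4) - (-2)*(-24) + 3*(-28) = -128
Dx = 12*[(-4)*2 - (-4)*3] - (-2)*[8*2 - (-4)*(-14)] + 3*[8*3 - (-4)*(-14)]
  = 12*(4) - (-2)*(-40) + 3*(-32) = -128
Dy = 1*[8*2 - (-4)*(-14)] - 12*[(-4)*2 - (-4)*(-4)] + 3*[(-4)*(-14) - 8*(-4)]
  = 1*(-40) - 12*(-24) + 3*(88) = 512
Dz = 1*[(-4)*(-14) - 8*3] - (-2)*[(-4)*(-14) - 8*(-4)] + 12*[(-4)*3 - (-4)*(-4)]
  = 1*(32) - (-2)*(88) + 12*(-28) = -128
x = Dx/D = -128/-128 = 1, y = Dy/D = 512/-128 = -4, z = Dz/D = -128/-128 = 1
Check eq1: (1)(1) + (-2)(-4) + (3)(1) = 12 = 12 ✓
Check eq2: (-4)(1) + (-4)(-4) + (-4)(1) = 8 = 8 ✓
Check eq3: (-4)(1) + (3)(-4) + (2)(1) = -14 = -14 ✓

x = 1, y = -4, z = 1


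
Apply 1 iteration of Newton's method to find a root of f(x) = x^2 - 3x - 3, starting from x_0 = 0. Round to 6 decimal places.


Newton's method: x_(n+1) = x_n - f(x_n)/f'(x_n)
f(x) = x^2 - 3x - 3
f'(x) = 2x - 3

Iteration 1:
  f(0.000000) = -3.000000
  f'(0.000000) = -3.000000
  x_1 = 0.000000 - (-3.000000)/(-3.000000) = -1.000000

x_1 = -1.000000


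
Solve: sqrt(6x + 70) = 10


Square both sides: 6x + 70 = 10^2 = 100
6x = 100 - 70 = 30
x = 5
Check: sqrt(6*5 + 70) = sqrt(100) = 10 ✓

x = 5


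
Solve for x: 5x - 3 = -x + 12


Starting with: 5x - 3 = -x + 12
Move all x terms to left: (5 + 1)x = 12 + 3
Simplify: 6x = 15
Divide both sides by 6: x = 5/2

x = 5/2


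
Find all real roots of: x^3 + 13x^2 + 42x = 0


The constant term is 0, so x = 0 is a root. Factor out x:
  x(x^2 + 13x + 42) = 0
Solve the quadratic x^2 + 13x + 42 = 0: discriminant = 13^2 - 4(1)(42) = 169 - 168 = 1.
sqrt(1) = 1, so x = (-13 ± 1)/2: x = -6 or x = -7.

x = -7, x = -6, x = 0


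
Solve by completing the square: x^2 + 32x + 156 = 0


Start: x^2 + 32x + 156 = 0
Move constant: x^2 + 32x = -156
Half of 32 is 16, squared is 256
Add 256 to both sides: x^2 + 32x + 256 = 100
(x + 16)^2 = 100
x + 16 = ±10
x = -16 + 10 = -6 or x = -16 - 10 = -26

x = -26, x = -6


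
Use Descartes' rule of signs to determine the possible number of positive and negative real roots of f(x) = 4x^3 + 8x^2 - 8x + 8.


Descartes' rule of signs:

For positive roots, count sign changes in f(x) = 4x^3 + 8x^2 - 8x + 8:
Signs of coefficients: +, +, -, +
Number of sign changes: 2
Possible positive real roots: 2, 0

For negative roots, examine f(-x) = -4x^3 + 8x^2 + 8x + 8:
Signs of coefficients: -, +, +, +
Number of sign changes: 1
Possible negative real roots: 1

Positive roots: 2 or 0; Negative roots: 1


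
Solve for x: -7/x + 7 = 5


Subtract 7 from both sides: -7/x = -2
Multiply both sides by x: -7 = -2 * x
Divide by -2: x = 7/2

x = 7/2


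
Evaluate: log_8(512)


We need the exponent such that 8^? = 512
8^3 = 512
Therefore log_8(512) = 3

3


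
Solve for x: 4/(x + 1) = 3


Multiply both sides by (x + 1): 4 = 3(x + 1)
Distribute: 4 = 3x + 3
3x = 4 - 3 = 1
x = 1/3

x = 1/3


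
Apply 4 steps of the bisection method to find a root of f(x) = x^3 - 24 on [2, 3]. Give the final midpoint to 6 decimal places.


f(x) = x^3 - 24
f(2) = -16 < 0
f(3) = 3 > 0

Step 1: midpoint = (2.000000 + 3.000000)/2 = 2.500000
  f(2.500000) = -8.375000
  f(mid) < 0, so root is in [2.500000, 3.000000]

Step 2: midpoint = (2.500000 + 3.000000)/2 = 2.750000
  f(2.750000) = -3.203125
  f(mid) < 0, so root is in [2.750000, 3.000000]

Step 3: midpoint = (2.750000 + 3.000000)/2 = 2.875000
  f(2.875000) = -0.236328
  f(mid) < 0, so root is in [2.875000, 3.000000]

Step 4: midpoint = (2.875000 + 3.000000)/2 = 2.937500
  f(2.937500) = 1.347412
  f(mid) > 0, so root is in [2.875000, 2.937500]

midpoint = 2.937500


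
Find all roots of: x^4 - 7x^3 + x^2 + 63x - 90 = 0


Let p(x) = x^4 - 7x^3 + x^2 + 63x - 90. By the rational root theorem (leading coefficient 1), any rational root is an integer divisor of 90: try ±1, ±2, ... in turn.
Test x = 1: value = -32 ≠ 0.
Test x = -1: value = -144 ≠ 0.
Test x = 2: value = 0 ✓, so (x - 2) is a factor.
Synthetic division by (x - 2): bring down 1; 1(2) - 7 = -5; (-5)(2) + 1 = -9; (-9)(2) + 63 = 45; 45(2) - 90 = 0 → quotient x^3 - 5x^2 - 9x + 45, remainder 0.
Continue with the quotient x^3 - 5x^2 - 9x + 45 (candidates must divide 45).
Test x = 3: value = 0 ✓, so (x - 3) is a factor.
Synthetic division by (x - 3): bring down 1; 1(3) - 5 = -2; (-2)(3) - 9 = -15; (-15)(3) + 45 = 0 → quotient x^2 - 2x - 15, remainder 0.
Solve the quadratic x^2 - 2x - 15 = 0: discriminant = (-2)^2 - 4(1)(-15) = 4 + 60 = 64.
sqrt(64) = 8, so x = (2 ± 8)/2: x = 5 or x = -3.
Collecting all roots found:

x = -3, x = 2, x = 3, x = 5


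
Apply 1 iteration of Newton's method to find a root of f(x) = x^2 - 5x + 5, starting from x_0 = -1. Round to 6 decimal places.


Newton's method: x_(n+1) = x_n - f(x_n)/f'(x_n)
f(x) = x^2 - 5x + 5
f'(x) = 2x - 5

Iteration 1:
  f(-1.000000) = 11.000000
  f'(-1.000000) = -7.000000
  x_1 = -1.000000 - (11.000000)/(-7.000000) = 0.571429

x_1 = 0.571429


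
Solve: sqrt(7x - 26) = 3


Square both sides: 7x - 26 = 3^2 = 9
7x = 9 + 26 = 35
x = 5
Check: sqrt(7*5 - 26) = sqrt(9) = 3 ✓

x = 5


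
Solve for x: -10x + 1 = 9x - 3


Starting with: -10x + 1 = 9x - 3
Move all x terms to left: (-10 - 9)x = -3 - 1
Simplify: -19x = -4
Divide both sides by -19: x = 4/19

x = 4/19


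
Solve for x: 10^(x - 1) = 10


Express both sides with the same base.
10 = 10^1
Since the bases match, equate exponents: x - 1 = 1
So x = 1 - (-1) = 2

x = 2


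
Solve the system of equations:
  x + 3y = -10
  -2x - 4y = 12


Using Cramer's rule:
Determinant D = (1)(-4) - (-2)(3) = -4 + 6 = 2
Dx = (-10)(-4) - (12)(3) = 40 - 36 = 4
Dy = (1)(12) - (-2)(-10) = 12 - 20 = -8
x = Dx/D = 4/2 = 2
y = Dy/D = -8/2 = -4

x = 2, y = -4


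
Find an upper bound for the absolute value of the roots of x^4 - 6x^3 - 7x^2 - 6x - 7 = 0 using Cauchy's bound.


Cauchy's bound: all roots r satisfy |r| <= 1 + max(|a_i/a_n|) for i = 0,...,n-1
where a_n is the leading coefficient.

Coefficients: [1, -6, -7, -6, -7]
Leading coefficient a_n = 1
Ratios |a_i/a_n|: 6, 7, 6, 7
Maximum ratio: 7
Cauchy's bound: |r| <= 1 + 7 = 8

Upper bound = 8
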